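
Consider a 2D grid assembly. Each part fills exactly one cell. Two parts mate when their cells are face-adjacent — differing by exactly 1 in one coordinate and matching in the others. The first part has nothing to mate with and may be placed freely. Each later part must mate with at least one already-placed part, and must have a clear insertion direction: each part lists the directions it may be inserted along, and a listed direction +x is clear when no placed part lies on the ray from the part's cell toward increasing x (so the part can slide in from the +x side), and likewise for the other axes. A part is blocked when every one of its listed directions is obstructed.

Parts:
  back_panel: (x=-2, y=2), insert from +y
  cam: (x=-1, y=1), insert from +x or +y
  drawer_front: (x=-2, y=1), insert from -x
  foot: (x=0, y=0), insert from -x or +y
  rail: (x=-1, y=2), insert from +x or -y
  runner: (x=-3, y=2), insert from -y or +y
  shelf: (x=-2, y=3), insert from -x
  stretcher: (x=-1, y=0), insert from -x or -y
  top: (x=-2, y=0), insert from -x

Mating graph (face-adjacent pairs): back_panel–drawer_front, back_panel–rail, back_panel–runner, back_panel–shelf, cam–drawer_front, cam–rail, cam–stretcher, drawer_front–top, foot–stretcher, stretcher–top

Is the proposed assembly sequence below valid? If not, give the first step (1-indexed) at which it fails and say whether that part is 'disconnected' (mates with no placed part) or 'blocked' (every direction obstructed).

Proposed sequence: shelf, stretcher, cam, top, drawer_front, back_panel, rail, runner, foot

Invalid at step 2 (disconnected)

1. shelf@(-2, 3) [-x clear] — {shelf}
2. stretcher@(-1, 0) — no placed neighbour ⇒ disconnected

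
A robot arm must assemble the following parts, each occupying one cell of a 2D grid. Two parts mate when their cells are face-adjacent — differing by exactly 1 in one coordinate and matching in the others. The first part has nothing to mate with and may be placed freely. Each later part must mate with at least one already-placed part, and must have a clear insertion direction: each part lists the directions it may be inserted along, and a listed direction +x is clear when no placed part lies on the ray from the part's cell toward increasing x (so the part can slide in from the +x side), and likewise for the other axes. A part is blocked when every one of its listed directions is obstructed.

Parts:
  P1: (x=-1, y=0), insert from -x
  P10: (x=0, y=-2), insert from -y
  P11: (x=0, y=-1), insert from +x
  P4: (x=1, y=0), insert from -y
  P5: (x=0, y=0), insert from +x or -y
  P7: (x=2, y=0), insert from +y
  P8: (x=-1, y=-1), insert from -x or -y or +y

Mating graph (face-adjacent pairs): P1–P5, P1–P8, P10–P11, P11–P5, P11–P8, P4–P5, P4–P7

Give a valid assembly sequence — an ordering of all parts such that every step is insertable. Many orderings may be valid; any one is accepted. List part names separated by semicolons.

P8; P1; P5; P4; P11; P10; P7

1. P8@(-1, -1) [-x clear] — {P8}
2. P1@(-1, 0) [-x clear] — {P1, P8}
3. P5@(0, 0) [+x clear] — {P1, P5, P8}
4. P4@(1, 0) [-y clear] — {P1, P4, P5, P8}
5. P11@(0, -1) [+x clear] — {P1, P11, P4, P5, P8}
6. P10@(0, -2) [-y clear] — {P1, P10, P11, P4, P5, P8}
7. P7@(2, 0) [+y clear] — {P1, P10, P11, P4, P5, P7, P8}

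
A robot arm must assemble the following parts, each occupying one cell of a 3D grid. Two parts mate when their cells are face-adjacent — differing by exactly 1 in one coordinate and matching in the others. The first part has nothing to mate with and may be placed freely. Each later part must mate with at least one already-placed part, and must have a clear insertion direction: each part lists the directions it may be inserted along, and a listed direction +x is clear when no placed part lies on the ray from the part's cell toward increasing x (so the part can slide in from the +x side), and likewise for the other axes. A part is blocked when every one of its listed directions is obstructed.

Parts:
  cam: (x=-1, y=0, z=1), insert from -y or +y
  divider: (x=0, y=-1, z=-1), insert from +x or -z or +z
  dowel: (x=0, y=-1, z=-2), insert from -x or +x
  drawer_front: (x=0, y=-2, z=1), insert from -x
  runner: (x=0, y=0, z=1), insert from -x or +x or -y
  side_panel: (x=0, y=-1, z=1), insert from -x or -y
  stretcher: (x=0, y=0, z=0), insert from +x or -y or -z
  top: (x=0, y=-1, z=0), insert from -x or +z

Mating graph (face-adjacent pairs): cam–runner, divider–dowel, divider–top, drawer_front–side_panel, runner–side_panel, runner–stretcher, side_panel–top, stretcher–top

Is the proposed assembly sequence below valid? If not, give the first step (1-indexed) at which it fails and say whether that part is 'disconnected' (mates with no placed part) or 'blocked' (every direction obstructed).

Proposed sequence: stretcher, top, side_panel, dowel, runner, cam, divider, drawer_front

1. stretcher@(0, 0, 0) [+x clear] — {stretcher}
2. top@(0, -1, 0) [-x clear] — {stretcher, top}
3. side_panel@(0, -1, 1) [-x clear] — {side_panel, stretcher, top}
4. dowel@(0, -1, -2) — no placed neighbour ⇒ disconnected

Invalid at step 4 (disconnected)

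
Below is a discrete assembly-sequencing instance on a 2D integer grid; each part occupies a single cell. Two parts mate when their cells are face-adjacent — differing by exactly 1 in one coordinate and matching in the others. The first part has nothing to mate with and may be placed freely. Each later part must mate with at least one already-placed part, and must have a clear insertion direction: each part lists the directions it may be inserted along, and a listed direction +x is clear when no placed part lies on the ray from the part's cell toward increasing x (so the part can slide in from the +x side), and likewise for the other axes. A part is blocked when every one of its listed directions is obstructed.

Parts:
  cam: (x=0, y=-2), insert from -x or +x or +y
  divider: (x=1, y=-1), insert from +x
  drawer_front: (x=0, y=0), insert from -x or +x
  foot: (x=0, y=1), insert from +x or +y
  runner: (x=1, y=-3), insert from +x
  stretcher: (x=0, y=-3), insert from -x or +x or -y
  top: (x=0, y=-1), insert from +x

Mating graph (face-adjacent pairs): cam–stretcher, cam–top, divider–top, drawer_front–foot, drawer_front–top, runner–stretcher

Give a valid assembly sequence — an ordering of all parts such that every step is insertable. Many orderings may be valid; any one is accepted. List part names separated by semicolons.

runner; stretcher; cam; top; divider; drawer_front; foot

1. runner@(1, -3) [+x clear] — {runner}
2. stretcher@(0, -3) [-x clear] — {runner, stretcher}
3. cam@(0, -2) [-x clear] — {cam, runner, stretcher}
4. top@(0, -1) [+x clear] — {cam, runner, stretcher, top}
5. divider@(1, -1) [+x clear] — {cam, divider, runner, stretcher, top}
6. drawer_front@(0, 0) [-x clear] — {cam, divider, drawer_front, runner, stretcher, top}
7. foot@(0, 1) [+x clear] — {cam, divider, drawer_front, foot, runner, stretcher, top}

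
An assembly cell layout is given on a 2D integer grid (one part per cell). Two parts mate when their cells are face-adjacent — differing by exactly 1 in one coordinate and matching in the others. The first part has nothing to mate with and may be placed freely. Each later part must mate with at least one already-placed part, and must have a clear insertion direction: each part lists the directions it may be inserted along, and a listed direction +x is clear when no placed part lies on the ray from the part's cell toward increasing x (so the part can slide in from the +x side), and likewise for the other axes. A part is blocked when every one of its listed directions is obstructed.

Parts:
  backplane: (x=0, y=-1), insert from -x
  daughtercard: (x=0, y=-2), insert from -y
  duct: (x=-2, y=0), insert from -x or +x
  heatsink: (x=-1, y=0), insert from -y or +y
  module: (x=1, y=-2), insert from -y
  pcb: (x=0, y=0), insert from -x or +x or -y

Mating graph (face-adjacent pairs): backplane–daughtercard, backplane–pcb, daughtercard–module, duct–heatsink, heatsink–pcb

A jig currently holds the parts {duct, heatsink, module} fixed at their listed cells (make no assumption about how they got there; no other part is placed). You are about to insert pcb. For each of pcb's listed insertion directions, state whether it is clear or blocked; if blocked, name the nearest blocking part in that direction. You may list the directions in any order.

-x: nearest on ray is heatsink@(-1, 0) ⇒ blocked
+x: ray from pcb(0, 0) has no placed part ⇒ clear
-y: ray from pcb(0, 0) has no placed part ⇒ clear

+x: clear; -x: blocked by heatsink; -y: clear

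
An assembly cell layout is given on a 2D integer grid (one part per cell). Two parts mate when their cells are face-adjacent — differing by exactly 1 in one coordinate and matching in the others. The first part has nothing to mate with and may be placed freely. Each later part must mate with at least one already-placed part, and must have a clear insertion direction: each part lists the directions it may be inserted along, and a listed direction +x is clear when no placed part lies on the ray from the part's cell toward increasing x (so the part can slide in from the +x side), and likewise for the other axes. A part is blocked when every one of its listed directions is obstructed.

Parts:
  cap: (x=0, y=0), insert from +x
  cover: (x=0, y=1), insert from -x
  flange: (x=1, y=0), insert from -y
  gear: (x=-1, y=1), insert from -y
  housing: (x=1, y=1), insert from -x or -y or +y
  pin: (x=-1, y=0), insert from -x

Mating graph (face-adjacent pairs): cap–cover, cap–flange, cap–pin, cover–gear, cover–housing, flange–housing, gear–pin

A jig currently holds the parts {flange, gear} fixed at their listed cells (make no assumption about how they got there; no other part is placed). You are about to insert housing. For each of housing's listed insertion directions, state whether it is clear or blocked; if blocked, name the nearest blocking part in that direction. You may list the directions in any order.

+y: clear; -x: blocked by gear; -y: blocked by flange

-x: nearest on ray is gear@(-1, 1) ⇒ blocked
-y: nearest on ray is flange@(1, 0) ⇒ blocked
+y: ray from housing(1, 1) has no placed part ⇒ clear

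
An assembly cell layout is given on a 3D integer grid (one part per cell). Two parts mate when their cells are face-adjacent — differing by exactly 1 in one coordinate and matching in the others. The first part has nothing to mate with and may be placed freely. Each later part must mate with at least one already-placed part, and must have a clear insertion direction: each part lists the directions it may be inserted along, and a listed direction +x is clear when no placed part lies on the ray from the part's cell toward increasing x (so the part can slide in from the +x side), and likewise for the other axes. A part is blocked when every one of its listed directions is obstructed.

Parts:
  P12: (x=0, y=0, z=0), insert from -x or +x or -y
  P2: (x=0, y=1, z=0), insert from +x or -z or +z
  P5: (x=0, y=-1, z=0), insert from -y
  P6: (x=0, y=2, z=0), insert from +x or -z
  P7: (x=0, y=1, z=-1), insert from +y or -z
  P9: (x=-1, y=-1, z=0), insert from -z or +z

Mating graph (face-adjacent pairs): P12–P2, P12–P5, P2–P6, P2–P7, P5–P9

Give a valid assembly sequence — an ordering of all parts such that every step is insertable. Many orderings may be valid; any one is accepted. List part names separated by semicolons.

P12; P5; P2; P7; P6; P9

1. P12@(0, 0, 0) [-x clear] — {P12}
2. P5@(0, -1, 0) [-y clear] — {P12, P5}
3. P2@(0, 1, 0) [+x clear] — {P12, P2, P5}
4. P7@(0, 1, -1) [+y clear] — {P12, P2, P5, P7}
5. P6@(0, 2, 0) [+x clear] — {P12, P2, P5, P6, P7}
6. P9@(-1, -1, 0) [-z clear] — {P12, P2, P5, P6, P7, P9}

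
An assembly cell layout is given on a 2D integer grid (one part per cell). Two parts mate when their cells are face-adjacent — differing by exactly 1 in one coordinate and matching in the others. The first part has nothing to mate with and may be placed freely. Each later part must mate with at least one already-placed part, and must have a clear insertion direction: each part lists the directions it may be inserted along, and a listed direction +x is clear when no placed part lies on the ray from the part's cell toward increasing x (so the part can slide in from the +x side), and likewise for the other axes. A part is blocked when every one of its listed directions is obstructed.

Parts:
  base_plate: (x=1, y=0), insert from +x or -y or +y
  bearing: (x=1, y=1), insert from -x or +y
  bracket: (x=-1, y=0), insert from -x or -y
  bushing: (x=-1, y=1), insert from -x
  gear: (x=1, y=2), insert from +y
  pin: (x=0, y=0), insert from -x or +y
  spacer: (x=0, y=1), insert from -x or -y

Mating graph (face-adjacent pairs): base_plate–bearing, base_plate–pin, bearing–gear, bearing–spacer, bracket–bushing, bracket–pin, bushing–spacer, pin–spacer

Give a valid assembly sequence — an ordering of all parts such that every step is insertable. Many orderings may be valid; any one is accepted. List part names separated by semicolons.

pin; bracket; base_plate; spacer; bushing; bearing; gear

1. pin@(0, 0) [-x clear] — {pin}
2. bracket@(-1, 0) [-x clear] — {bracket, pin}
3. base_plate@(1, 0) [+x clear] — {base_plate, bracket, pin}
4. spacer@(0, 1) [-x clear] — {base_plate, bracket, pin, spacer}
5. bushing@(-1, 1) [-x clear] — {base_plate, bracket, bushing, pin, spacer}
6. bearing@(1, 1) [+y clear] — {base_plate, bearing, bracket, bushing, pin, spacer}
7. gear@(1, 2) [+y clear] — {base_plate, bearing, bracket, bushing, gear, pin, spacer}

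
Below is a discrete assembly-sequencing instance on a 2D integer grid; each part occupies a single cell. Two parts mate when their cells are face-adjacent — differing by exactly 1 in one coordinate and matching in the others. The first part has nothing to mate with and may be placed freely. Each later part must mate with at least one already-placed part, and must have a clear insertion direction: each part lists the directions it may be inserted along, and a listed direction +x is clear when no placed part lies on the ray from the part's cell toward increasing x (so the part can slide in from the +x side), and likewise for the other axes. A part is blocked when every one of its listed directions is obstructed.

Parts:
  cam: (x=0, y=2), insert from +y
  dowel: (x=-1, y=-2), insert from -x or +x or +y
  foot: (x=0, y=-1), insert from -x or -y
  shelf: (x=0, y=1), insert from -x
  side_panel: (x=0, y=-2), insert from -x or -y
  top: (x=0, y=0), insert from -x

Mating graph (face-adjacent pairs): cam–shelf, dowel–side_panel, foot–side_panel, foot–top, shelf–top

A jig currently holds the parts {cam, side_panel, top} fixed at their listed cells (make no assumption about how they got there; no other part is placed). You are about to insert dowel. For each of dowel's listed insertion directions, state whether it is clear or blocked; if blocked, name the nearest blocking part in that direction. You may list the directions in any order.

+x: blocked by side_panel; +y: clear; -x: clear

-x: ray from dowel(-1, -2) has no placed part ⇒ clear
+x: nearest on ray is side_panel@(0, -2) ⇒ blocked
+y: ray from dowel(-1, -2) has no placed part ⇒ clear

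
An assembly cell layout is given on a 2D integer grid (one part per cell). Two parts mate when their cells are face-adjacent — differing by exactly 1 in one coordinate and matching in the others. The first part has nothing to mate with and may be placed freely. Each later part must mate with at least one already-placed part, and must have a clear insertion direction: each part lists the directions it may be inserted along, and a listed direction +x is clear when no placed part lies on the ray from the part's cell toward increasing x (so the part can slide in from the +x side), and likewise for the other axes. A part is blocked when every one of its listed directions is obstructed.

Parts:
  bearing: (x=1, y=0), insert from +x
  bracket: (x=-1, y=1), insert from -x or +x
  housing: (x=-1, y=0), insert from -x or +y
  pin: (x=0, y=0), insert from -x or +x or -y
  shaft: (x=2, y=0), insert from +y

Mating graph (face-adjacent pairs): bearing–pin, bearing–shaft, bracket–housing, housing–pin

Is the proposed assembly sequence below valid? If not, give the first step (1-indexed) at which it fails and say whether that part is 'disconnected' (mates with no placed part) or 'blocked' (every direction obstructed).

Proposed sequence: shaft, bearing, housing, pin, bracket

Invalid at step 2 (blocked)

1. shaft@(2, 0) [+y clear] — {shaft}
2. bearing@(1, 0) — +x all obstructed ⇒ blocked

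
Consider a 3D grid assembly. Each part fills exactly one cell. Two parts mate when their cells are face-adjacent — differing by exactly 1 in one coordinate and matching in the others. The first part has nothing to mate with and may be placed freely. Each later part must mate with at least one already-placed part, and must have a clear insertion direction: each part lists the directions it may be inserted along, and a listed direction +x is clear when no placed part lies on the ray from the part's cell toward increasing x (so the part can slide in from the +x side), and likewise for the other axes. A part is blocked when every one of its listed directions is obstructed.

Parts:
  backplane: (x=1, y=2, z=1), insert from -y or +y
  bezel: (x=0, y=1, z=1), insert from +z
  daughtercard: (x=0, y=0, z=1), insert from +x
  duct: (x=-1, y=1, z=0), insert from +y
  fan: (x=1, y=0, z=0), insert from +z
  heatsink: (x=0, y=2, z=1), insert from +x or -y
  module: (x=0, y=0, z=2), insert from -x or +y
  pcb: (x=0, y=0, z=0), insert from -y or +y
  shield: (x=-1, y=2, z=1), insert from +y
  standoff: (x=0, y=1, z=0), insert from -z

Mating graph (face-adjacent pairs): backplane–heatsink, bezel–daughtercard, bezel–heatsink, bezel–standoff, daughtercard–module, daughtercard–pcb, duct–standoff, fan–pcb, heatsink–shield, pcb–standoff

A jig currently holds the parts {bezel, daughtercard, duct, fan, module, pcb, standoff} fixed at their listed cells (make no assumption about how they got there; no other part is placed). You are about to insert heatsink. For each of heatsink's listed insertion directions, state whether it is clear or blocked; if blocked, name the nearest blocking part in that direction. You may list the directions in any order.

+x: clear; -y: blocked by bezel

+x: ray from heatsink(0, 2, 1) has no placed part ⇒ clear
-y: nearest on ray is bezel@(0, 1, 1) ⇒ blocked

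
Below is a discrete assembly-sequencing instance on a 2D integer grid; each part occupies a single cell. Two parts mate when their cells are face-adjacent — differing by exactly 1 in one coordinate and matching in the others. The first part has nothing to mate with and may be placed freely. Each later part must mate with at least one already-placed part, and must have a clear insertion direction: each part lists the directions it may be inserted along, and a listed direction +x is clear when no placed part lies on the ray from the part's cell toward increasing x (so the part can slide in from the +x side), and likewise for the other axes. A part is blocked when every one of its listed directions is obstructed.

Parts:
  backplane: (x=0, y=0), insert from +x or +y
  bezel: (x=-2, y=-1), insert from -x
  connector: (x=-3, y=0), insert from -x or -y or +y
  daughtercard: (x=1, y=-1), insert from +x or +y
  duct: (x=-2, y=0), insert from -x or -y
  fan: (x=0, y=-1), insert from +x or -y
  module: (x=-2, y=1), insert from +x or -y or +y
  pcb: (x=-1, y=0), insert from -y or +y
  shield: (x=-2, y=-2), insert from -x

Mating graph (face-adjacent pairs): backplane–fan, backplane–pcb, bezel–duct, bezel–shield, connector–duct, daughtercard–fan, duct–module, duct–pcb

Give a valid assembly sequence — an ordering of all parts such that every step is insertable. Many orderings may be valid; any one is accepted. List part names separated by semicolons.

pcb; backplane; duct; module; bezel; shield; connector; fan; daughtercard

1. pcb@(-1, 0) [-y clear] — {pcb}
2. backplane@(0, 0) [+x clear] — {backplane, pcb}
3. duct@(-2, 0) [-x clear] — {backplane, duct, pcb}
4. module@(-2, 1) [+x clear] — {backplane, duct, module, pcb}
5. bezel@(-2, -1) [-x clear] — {backplane, bezel, duct, module, pcb}
6. shield@(-2, -2) [-x clear] — {backplane, bezel, duct, module, pcb, shield}
7. connector@(-3, 0) [-x clear] — {backplane, bezel, connector, duct, module, pcb, shield}
8. fan@(0, -1) [+x clear] — {backplane, bezel, connector, duct, fan, module, pcb, shield}
9. daughtercard@(1, -1) [+x clear] — {backplane, bezel, connector, daughtercard, duct, fan, module, pcb, shield}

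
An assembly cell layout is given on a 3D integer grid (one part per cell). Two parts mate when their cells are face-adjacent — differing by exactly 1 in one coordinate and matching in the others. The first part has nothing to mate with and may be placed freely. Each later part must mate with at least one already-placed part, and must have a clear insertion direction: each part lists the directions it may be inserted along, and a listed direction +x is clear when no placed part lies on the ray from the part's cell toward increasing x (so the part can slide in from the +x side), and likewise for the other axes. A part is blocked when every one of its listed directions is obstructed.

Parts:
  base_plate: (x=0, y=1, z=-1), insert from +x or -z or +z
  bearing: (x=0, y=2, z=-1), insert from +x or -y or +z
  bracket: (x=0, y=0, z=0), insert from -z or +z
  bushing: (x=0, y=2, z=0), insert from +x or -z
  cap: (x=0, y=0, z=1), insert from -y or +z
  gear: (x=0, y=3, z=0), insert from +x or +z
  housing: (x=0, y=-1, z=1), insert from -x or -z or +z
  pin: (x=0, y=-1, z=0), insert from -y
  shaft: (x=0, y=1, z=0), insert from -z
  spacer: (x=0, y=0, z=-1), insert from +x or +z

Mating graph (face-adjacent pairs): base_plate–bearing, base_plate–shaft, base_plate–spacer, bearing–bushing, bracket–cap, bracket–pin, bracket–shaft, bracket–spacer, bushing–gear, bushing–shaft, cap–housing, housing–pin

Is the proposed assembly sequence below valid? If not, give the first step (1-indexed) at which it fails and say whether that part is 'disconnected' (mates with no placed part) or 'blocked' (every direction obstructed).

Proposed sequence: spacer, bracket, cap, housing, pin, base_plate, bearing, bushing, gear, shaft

Invalid at step 10 (blocked)

1. spacer@(0, 0, -1) [+x clear] — {spacer}
2. bracket@(0, 0, 0) [+z clear] — {bracket, spacer}
3. cap@(0, 0, 1) [-y clear] — {bracket, cap, spacer}
4. housing@(0, -1, 1) [-x clear] — {bracket, cap, housing, spacer}
5. pin@(0, -1, 0) [-y clear] — {bracket, cap, housing, pin, spacer}
6. base_plate@(0, 1, -1) [+x clear] — {base_plate, bracket, cap, housing, pin, spacer}
7. bearing@(0, 2, -1) [+x clear] — {base_plate, bearing, bracket, cap, housing, pin, spacer}
8. bushing@(0, 2, 0) [+x clear] — {base_plate, bearing, bracket, bushing, cap, housing, pin, spacer}
9. gear@(0, 3, 0) [+x clear] — {base_plate, bearing, bracket, bushing, cap, gear, housing, pin, spacer}
10. shaft@(0, 1, 0) — -z all obstructed ⇒ blocked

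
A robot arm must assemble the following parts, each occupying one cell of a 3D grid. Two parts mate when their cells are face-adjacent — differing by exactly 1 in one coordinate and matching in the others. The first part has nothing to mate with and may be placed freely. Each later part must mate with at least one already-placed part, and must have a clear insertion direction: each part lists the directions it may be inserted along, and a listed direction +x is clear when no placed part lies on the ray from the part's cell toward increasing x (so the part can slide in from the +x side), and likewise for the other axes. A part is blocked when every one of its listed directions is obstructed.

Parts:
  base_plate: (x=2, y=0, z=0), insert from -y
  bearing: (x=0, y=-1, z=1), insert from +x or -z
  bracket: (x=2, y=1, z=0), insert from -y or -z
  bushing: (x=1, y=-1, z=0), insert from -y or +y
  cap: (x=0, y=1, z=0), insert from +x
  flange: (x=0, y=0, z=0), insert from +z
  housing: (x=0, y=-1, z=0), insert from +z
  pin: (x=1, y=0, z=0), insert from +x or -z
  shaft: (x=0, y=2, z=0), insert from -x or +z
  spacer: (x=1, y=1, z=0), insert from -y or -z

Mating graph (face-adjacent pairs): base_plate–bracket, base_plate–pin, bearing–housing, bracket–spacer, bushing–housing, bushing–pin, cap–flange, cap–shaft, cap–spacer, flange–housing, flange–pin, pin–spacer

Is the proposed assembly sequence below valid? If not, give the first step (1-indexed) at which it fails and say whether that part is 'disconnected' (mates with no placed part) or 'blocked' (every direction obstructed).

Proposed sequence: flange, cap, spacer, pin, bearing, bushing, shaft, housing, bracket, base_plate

Invalid at step 5 (disconnected)

1. flange@(0, 0, 0) [+z clear] — {flange}
2. cap@(0, 1, 0) [+x clear] — {cap, flange}
3. spacer@(1, 1, 0) [-y clear] — {cap, flange, spacer}
4. pin@(1, 0, 0) [+x clear] — {cap, flange, pin, spacer}
5. bearing@(0, -1, 1) — no placed neighbour ⇒ disconnected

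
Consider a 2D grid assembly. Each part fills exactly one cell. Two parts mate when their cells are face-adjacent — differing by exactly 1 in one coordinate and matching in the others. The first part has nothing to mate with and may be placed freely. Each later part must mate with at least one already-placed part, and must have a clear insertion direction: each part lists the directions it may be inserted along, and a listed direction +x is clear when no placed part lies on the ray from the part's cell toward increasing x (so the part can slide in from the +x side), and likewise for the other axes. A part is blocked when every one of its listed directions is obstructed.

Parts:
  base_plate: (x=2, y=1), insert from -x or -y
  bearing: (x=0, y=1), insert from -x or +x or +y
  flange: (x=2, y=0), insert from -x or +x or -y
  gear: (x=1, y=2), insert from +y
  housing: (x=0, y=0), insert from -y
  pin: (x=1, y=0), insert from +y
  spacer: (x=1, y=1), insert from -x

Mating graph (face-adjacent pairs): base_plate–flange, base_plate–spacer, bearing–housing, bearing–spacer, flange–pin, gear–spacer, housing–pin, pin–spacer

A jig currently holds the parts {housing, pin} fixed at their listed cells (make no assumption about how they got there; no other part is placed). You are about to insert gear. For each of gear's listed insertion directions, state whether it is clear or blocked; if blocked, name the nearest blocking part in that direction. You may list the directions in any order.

+y: ray from gear(1, 2) has no placed part ⇒ clear

+y: clear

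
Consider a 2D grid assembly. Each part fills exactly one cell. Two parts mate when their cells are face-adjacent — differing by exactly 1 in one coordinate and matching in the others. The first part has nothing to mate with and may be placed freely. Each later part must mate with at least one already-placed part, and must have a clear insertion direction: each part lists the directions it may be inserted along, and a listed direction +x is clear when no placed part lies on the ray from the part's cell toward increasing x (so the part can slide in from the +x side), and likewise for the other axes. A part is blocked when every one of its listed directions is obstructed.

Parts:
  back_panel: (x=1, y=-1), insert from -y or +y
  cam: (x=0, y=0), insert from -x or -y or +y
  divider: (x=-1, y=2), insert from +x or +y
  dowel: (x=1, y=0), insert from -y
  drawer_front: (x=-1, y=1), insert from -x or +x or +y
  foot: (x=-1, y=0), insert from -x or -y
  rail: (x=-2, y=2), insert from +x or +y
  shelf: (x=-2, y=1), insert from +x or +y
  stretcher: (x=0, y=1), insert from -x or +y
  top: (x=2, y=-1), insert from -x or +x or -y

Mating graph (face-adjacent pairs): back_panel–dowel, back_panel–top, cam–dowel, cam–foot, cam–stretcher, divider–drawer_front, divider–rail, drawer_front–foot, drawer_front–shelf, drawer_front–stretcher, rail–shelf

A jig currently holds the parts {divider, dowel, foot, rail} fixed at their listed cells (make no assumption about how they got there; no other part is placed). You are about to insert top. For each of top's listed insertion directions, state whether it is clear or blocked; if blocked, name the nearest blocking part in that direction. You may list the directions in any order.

+x: clear; -x: clear; -y: clear

-x: ray from top(2, -1) has no placed part ⇒ clear
+x: ray from top(2, -1) has no placed part ⇒ clear
-y: ray from top(2, -1) has no placed part ⇒ clear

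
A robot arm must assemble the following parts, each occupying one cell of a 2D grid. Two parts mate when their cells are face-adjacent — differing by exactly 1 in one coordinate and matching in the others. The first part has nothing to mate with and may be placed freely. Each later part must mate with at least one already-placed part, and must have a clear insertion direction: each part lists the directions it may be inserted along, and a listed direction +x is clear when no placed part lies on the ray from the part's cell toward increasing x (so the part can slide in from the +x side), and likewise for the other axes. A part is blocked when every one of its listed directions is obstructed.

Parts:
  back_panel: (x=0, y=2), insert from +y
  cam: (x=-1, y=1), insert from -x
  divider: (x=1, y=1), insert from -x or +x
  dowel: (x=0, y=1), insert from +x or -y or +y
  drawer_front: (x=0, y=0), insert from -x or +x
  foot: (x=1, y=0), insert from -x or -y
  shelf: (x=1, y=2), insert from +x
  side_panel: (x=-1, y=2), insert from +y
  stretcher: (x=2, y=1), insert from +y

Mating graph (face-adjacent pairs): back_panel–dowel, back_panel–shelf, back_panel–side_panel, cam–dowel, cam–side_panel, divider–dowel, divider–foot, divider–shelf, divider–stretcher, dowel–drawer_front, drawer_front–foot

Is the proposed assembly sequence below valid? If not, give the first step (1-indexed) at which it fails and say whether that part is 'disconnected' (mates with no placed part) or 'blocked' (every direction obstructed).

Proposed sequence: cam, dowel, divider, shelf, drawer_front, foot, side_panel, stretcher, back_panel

1. cam@(-1, 1) [-x clear] — {cam}
2. dowel@(0, 1) [+x clear] — {cam, dowel}
3. divider@(1, 1) [+x clear] — {cam, divider, dowel}
4. shelf@(1, 2) [+x clear] — {cam, divider, dowel, shelf}
5. drawer_front@(0, 0) [-x clear] — {cam, divider, dowel, drawer_front, shelf}
6. foot@(1, 0) [-y clear] — {cam, divider, dowel, drawer_front, foot, shelf}
7. side_panel@(-1, 2) [+y clear] — {cam, divider, dowel, drawer_front, foot, shelf, side_panel}
8. stretcher@(2, 1) [+y clear] — {cam, divider, dowel, drawer_front, foot, shelf, side_panel, stretcher}
9. back_panel@(0, 2) [+y clear] — {back_panel, cam, divider, dowel, drawer_front, foot, shelf, side_panel, stretcher}

Valid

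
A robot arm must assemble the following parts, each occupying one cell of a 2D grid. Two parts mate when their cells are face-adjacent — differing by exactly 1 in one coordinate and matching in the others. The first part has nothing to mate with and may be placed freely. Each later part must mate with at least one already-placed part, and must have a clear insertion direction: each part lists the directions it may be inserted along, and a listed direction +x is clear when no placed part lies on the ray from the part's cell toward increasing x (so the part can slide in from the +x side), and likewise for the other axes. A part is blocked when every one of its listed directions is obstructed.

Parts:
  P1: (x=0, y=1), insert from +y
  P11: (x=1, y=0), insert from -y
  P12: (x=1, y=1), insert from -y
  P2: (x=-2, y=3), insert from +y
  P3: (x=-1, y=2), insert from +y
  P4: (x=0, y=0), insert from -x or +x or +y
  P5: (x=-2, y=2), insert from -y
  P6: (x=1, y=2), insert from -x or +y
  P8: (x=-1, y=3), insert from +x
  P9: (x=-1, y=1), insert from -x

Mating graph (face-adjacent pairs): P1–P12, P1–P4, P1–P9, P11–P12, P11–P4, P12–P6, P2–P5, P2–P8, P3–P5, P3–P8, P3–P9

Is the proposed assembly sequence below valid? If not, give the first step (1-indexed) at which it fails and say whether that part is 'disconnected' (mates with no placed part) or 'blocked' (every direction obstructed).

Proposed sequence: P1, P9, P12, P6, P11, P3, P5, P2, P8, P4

Valid

1. P1@(0, 1) [+y clear] — {P1}
2. P9@(-1, 1) [-x clear] — {P1, P9}
3. P12@(1, 1) [-y clear] — {P1, P12, P9}
4. P6@(1, 2) [-x clear] — {P1, P12, P6, P9}
5. P11@(1, 0) [-y clear] — {P1, P11, P12, P6, P9}
6. P3@(-1, 2) [+y clear] — {P1, P11, P12, P3, P6, P9}
7. P5@(-2, 2) [-y clear] — {P1, P11, P12, P3, P5, P6, P9}
8. P2@(-2, 3) [+y clear] — {P1, P11, P12, P2, P3, P5, P6, P9}
9. P8@(-1, 3) [+x clear] — {P1, P11, P12, P2, P3, P5, P6, P8, P9}
10. P4@(0, 0) [-x clear] — {P1, P11, P12, P2, P3, P4, P5, P6, P8, P9}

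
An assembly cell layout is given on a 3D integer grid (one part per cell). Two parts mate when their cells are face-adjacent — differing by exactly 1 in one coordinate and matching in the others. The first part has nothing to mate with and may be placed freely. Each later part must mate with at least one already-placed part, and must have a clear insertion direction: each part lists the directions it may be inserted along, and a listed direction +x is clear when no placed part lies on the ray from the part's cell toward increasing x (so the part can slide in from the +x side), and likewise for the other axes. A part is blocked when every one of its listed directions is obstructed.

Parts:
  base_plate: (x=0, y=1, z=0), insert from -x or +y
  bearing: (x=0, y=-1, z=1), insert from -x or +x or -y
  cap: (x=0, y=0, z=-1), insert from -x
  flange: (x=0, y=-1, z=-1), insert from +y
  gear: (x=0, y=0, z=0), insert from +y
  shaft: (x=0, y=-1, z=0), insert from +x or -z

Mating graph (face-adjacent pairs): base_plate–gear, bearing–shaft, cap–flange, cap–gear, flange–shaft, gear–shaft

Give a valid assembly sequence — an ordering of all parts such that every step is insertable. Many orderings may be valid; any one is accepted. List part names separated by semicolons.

1. bearing@(0, -1, 1) [-x clear] — {bearing}
2. shaft@(0, -1, 0) [+x clear] — {bearing, shaft}
3. gear@(0, 0, 0) [+y clear] — {bearing, gear, shaft}
4. base_plate@(0, 1, 0) [-x clear] — {base_plate, bearing, gear, shaft}
5. flange@(0, -1, -1) [+y clear] — {base_plate, bearing, flange, gear, shaft}
6. cap@(0, 0, -1) [-x clear] — {base_plate, bearing, cap, flange, gear, shaft}

bearing; shaft; gear; base_plate; flange; cap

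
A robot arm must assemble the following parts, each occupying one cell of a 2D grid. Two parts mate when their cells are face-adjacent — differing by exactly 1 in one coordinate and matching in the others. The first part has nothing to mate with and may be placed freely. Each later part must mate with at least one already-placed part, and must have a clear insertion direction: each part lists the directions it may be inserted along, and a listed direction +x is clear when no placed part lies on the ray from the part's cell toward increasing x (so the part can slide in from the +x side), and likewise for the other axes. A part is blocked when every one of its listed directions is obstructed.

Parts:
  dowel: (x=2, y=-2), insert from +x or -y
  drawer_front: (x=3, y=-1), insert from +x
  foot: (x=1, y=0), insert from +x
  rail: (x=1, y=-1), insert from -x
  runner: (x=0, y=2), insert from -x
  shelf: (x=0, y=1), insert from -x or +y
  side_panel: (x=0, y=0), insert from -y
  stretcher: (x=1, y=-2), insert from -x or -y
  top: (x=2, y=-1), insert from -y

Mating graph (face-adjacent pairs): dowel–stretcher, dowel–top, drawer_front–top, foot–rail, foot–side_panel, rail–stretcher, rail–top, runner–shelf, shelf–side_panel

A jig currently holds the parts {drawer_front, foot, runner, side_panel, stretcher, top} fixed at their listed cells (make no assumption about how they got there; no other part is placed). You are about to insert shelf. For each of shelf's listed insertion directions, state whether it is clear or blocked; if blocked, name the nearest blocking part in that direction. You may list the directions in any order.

-x: ray from shelf(0, 1) has no placed part ⇒ clear
+y: nearest on ray is runner@(0, 2) ⇒ blocked

+y: blocked by runner; -x: clear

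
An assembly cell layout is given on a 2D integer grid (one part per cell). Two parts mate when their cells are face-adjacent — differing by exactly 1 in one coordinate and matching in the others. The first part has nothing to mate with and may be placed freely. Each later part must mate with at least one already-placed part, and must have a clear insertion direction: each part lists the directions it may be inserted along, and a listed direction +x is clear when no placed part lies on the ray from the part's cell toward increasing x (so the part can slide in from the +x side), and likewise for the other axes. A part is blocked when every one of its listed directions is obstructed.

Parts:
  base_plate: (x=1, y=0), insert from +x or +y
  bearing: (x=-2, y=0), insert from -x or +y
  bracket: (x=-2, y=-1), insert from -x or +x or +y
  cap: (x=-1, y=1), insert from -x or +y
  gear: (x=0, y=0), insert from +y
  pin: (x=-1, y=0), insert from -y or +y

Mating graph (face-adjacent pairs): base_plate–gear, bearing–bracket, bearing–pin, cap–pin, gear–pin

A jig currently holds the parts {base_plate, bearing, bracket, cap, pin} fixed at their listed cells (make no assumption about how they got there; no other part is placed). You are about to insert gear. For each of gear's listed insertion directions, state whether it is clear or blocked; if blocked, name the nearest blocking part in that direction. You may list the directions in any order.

+y: ray from gear(0, 0) has no placed part ⇒ clear

+y: clear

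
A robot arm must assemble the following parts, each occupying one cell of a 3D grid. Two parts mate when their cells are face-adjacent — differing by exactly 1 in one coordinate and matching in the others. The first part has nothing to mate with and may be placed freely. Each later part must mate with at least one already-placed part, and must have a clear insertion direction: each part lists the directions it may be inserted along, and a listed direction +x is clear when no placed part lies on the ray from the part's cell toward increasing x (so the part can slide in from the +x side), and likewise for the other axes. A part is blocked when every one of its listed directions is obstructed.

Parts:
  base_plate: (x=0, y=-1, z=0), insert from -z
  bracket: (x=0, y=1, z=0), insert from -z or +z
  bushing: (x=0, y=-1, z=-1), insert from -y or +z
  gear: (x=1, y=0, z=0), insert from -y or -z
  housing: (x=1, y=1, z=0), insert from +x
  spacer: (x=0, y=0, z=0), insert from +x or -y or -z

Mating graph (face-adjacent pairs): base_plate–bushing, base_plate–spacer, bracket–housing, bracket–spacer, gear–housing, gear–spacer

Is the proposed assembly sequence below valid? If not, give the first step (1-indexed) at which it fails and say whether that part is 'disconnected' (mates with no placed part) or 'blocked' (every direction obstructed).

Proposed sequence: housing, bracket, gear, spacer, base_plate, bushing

1. housing@(1, 1, 0) [+x clear] — {housing}
2. bracket@(0, 1, 0) [-z clear] — {bracket, housing}
3. gear@(1, 0, 0) [-y clear] — {bracket, gear, housing}
4. spacer@(0, 0, 0) [-y clear] — {bracket, gear, housing, spacer}
5. base_plate@(0, -1, 0) [-z clear] — {base_plate, bracket, gear, housing, spacer}
6. bushing@(0, -1, -1) [-y clear] — {base_plate, bracket, bushing, gear, housing, spacer}

Valid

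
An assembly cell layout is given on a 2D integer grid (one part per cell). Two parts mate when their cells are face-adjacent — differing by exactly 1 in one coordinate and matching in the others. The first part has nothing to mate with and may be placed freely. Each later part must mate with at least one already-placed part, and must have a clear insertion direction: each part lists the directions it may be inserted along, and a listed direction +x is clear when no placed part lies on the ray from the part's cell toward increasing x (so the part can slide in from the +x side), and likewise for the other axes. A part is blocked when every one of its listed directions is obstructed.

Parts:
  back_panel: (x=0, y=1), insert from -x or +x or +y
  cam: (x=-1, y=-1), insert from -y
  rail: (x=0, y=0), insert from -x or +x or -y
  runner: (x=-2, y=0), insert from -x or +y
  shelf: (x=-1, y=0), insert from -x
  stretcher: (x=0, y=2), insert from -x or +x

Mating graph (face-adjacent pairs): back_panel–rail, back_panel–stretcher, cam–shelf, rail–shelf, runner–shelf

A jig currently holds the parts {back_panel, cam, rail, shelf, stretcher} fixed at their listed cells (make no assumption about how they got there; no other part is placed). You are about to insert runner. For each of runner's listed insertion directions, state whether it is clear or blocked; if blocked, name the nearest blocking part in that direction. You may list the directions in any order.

-x: ray from runner(-2, 0) has no placed part ⇒ clear
+y: ray from runner(-2, 0) has no placed part ⇒ clear

+y: clear; -x: clear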